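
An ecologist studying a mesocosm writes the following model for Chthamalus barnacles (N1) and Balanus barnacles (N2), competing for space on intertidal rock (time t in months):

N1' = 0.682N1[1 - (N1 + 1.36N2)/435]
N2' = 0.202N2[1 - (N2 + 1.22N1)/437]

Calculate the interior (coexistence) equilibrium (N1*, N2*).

Setting both brackets to zero gives the nullclines N1 + 1.36N2 = 435 and 1.22N1 + N2 = 437.
Substituting N2 = 437 - 1.22N1 into the first: N1(1 - 1.36·1.22) = 435 - 1.36·437.
So N1* = -159/-0.659 = 242, and then N2* = 437 - 1.22·242 = 142.

N1* ≈ 242, N2* ≈ 142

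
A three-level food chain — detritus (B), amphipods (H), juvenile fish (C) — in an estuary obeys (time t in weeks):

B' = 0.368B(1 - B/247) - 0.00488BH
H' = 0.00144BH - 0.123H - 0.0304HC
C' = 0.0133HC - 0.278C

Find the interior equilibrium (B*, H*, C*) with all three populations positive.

B* ≈ 179, H* ≈ 20.9, C* ≈ 4.41

From dC/dt = 0: 0.0133H* = 0.278, so H* = 20.9.
From dB/dt = 0: 0.368(1 - B*/247) = 0.00488·20.9, giving B* = 247·(1 - 0.277) = 179.
From dH/dt = 0: 0.00144·179 - 0.123 = 0.0304C*, so C* = 0.134/0.0304 = 4.41.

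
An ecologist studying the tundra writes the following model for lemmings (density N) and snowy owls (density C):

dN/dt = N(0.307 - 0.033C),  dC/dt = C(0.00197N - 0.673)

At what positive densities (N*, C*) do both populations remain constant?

Set dC/dt = 0 with C > 0: 0.00197N - 0.673 = 0, so N* = 0.673/0.00197 = 342.
Set dN/dt = 0 with N > 0: 0.307 - 0.033C = 0, so C* = 0.307/0.033 = 9.3.

N* ≈ 342, C* ≈ 9.3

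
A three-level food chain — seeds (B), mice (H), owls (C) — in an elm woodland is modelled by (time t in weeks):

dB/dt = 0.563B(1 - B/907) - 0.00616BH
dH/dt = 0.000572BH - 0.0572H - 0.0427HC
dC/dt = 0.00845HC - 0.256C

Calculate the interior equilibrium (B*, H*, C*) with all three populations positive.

B* ≈ 606, H* ≈ 30.3, C* ≈ 6.78

From dC/dt = 0: 0.00845H* = 0.256, so H* = 30.3.
From dB/dt = 0: 0.563(1 - B*/907) = 0.00616·30.3, giving B* = 907·(1 - 0.331) = 606.
From dH/dt = 0: 0.000572·606 - 0.0572 = 0.0427C*, so C* = 0.29/0.0427 = 6.78.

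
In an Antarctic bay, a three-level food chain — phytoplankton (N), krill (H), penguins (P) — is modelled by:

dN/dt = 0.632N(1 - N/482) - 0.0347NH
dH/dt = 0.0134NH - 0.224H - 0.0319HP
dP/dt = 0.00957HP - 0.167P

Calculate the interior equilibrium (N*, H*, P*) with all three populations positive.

N* ≈ 20.2, H* ≈ 17.5, P* ≈ 1.46

From dP/dt = 0: 0.00957H* = 0.167, so H* = 17.5.
From dN/dt = 0: 0.632(1 - N*/482) = 0.0347·17.5, giving N* = 482·(1 - 0.958) = 20.2.
From dH/dt = 0: 0.0134·20.2 - 0.224 = 0.0319P*, so P* = 0.0465/0.0319 = 1.46.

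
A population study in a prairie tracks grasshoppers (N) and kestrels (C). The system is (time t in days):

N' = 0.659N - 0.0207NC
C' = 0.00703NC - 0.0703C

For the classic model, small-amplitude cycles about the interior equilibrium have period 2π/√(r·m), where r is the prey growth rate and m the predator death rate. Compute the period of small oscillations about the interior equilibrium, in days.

T ≈ 29.2 days

Here r = 0.659 and m = 0.0703, so r·m = 0.0463.
ω = √0.0463 = 0.215 per day, hence T = 2π/ω ≈ 29.2 days.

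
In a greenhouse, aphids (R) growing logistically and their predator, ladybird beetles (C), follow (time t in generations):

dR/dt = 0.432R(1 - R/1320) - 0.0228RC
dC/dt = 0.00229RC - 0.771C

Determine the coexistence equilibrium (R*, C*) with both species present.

From dC/dt = 0 with C > 0: 0.00229R* = 0.771, so R* = 337.
Substitute into dR/dt = 0: 0.432(1 - 337/1320) = 0.0228C*.
The bracket is 0.745, giving C* = 0.322/0.0228 = 14.1.

R* ≈ 337, C* ≈ 14.1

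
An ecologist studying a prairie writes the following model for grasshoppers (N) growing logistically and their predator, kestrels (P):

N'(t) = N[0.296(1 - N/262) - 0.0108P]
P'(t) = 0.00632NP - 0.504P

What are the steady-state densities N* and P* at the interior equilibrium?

N* ≈ 79.7, P* ≈ 19.1

From dP/dt = 0 with P > 0: 0.00632N* = 0.504, so N* = 79.7.
Substitute into dN/dt = 0: 0.296(1 - 79.7/262) = 0.0108P*.
The bracket is 0.696, giving P* = 0.206/0.0108 = 19.1.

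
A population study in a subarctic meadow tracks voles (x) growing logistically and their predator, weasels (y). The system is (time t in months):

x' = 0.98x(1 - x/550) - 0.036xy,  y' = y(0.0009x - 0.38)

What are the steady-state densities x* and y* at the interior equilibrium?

x* ≈ 422, y* ≈ 6.32

From dy/dt = 0 with y > 0: 0.0009x* = 0.38, so x* = 422.
Substitute into dx/dt = 0: 0.98(1 - 422/550) = 0.036y*.
The bracket is 0.232, giving y* = 0.228/0.036 = 6.32.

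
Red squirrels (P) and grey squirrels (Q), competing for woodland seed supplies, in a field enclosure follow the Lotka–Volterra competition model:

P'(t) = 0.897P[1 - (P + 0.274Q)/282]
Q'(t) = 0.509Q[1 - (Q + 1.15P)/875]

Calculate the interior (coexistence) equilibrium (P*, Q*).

Setting both brackets to zero gives the nullclines P + 0.274Q = 282 and 1.15P + Q = 875.
Substituting Q = 875 - 1.15P into the first: P(1 - 0.274·1.15) = 282 - 0.274·875.
So P* = 42.2/0.685 = 61.7, and then Q* = 875 - 1.15·61.7 = 804.

P* ≈ 61.7, Q* ≈ 804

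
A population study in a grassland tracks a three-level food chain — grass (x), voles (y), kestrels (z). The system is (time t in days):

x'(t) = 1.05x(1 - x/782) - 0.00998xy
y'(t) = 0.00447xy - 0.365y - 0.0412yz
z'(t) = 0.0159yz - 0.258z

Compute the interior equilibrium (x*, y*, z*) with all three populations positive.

From dz/dt = 0: 0.0159y* = 0.258, so y* = 16.2.
From dx/dt = 0: 1.05(1 - x*/782) = 0.00998·16.2, giving x* = 782·(1 - 0.154) = 661.
From dy/dt = 0: 0.00447·661 - 0.365 = 0.0412z*, so z* = 2.59/0.0412 = 62.9.

x* ≈ 661, y* ≈ 16.2, z* ≈ 62.9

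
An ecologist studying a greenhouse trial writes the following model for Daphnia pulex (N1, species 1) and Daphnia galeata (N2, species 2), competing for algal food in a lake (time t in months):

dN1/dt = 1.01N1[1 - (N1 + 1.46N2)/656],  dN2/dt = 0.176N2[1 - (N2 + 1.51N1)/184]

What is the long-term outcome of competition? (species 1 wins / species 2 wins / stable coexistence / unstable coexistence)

Compare the nullcline intercepts: K1/α12 = 656/1.46 = 449 > K2 = 184; K2/α21 = 184/1.51 = 122 < K1 = 656.
Since the inequalities point opposite ways, species 1 can invade but species 2 cannot.

species 1 excludes species 2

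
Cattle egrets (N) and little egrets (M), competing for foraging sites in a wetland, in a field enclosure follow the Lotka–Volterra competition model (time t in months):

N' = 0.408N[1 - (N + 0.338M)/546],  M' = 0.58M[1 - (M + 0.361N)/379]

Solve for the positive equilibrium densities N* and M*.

N* ≈ 476, M* ≈ 207

Setting both brackets to zero gives the nullclines N + 0.338M = 546 and 0.361N + M = 379.
Substituting M = 379 - 0.361N into the first: N(1 - 0.338·0.361) = 546 - 0.338·379.
So N* = 418/0.878 = 476, and then M* = 379 - 0.361·476 = 207.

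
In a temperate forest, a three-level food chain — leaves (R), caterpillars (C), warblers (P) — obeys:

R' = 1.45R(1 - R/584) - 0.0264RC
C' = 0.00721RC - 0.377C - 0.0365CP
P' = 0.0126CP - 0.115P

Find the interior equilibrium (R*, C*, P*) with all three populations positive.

From dP/dt = 0: 0.0126C* = 0.115, so C* = 9.13.
From dR/dt = 0: 1.45(1 - R*/584) = 0.0264·9.13, giving R* = 584·(1 - 0.166) = 487.
From dC/dt = 0: 0.00721·487 - 0.377 = 0.0365P*, so P* = 3.13/0.0365 = 85.9.

R* ≈ 487, C* ≈ 9.13, P* ≈ 85.9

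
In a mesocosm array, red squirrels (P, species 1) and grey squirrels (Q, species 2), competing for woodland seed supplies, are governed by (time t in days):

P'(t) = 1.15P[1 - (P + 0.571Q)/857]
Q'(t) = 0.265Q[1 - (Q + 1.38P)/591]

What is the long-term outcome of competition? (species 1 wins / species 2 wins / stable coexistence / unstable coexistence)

Compare the nullcline intercepts: K1/α12 = 857/0.571 = 1500 > K2 = 591; K2/α21 = 591/1.38 = 428 < K1 = 857.
Since the inequalities point opposite ways, species 1 can invade but species 2 cannot.

species 1 excludes species 2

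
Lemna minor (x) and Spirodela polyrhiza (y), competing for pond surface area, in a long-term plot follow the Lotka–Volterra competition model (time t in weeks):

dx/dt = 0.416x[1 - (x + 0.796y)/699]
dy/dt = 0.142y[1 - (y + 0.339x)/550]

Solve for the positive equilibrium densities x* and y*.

Setting both brackets to zero gives the nullclines x + 0.796y = 699 and 0.339x + y = 550.
Substituting y = 550 - 0.339x into the first: x(1 - 0.796·0.339) = 699 - 0.796·550.
So x* = 261/0.73 = 358, and then y* = 550 - 0.339·358 = 429.

x* ≈ 358, y* ≈ 429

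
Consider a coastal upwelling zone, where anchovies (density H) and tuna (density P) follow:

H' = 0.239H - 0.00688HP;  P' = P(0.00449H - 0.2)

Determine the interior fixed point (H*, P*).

H* ≈ 44.5, P* ≈ 34.7

Set dP/dt = 0 with P > 0: 0.00449H - 0.2 = 0, so H* = 0.2/0.00449 = 44.5.
Set dH/dt = 0 with H > 0: 0.239 - 0.00688P = 0, so P* = 0.239/0.00688 = 34.7.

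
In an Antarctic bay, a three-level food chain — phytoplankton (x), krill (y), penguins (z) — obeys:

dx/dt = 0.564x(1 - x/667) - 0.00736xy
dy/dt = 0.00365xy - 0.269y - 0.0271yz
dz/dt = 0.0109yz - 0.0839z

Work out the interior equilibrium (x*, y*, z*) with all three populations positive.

From dz/dt = 0: 0.0109y* = 0.0839, so y* = 7.7.
From dx/dt = 0: 0.564(1 - x*/667) = 0.00736·7.7, giving x* = 667·(1 - 0.1) = 600.
From dy/dt = 0: 0.00365·600 - 0.269 = 0.0271z*, so z* = 1.92/0.0271 = 70.9.

x* ≈ 600, y* ≈ 7.7, z* ≈ 70.9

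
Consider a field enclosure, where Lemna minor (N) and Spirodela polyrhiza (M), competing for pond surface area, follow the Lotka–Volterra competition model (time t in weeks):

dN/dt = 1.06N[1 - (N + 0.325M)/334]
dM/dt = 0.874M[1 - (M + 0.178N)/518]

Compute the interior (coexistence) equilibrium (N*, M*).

Setting both brackets to zero gives the nullclines N + 0.325M = 334 and 0.178N + M = 518.
Substituting M = 518 - 0.178N into the first: N(1 - 0.325·0.178) = 334 - 0.325·518.
So N* = 166/0.942 = 176, and then M* = 518 - 0.178·176 = 487.

N* ≈ 176, M* ≈ 487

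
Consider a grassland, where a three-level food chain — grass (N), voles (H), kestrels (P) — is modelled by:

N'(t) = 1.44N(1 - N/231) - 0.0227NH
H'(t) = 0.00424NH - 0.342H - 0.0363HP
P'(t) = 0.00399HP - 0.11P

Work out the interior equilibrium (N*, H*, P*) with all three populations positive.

From dP/dt = 0: 0.00399H* = 0.11, so H* = 27.6.
From dN/dt = 0: 1.44(1 - N*/231) = 0.0227·27.6, giving N* = 231·(1 - 0.435) = 131.
From dH/dt = 0: 0.00424·131 - 0.342 = 0.0363P*, so P* = 0.212/0.0363 = 5.83.

N* ≈ 131, H* ≈ 27.6, P* ≈ 5.83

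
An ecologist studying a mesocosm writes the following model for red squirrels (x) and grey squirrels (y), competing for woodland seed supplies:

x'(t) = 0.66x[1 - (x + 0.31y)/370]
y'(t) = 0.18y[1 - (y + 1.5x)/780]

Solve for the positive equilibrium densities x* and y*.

Setting both brackets to zero gives the nullclines x + 0.31y = 370 and 1.5x + y = 780.
Substituting y = 780 - 1.5x into the first: x(1 - 0.31·1.5) = 370 - 0.31·780.
So x* = 128/0.535 = 240, and then y* = 780 - 1.5·240 = 421.

x* ≈ 240, y* ≈ 421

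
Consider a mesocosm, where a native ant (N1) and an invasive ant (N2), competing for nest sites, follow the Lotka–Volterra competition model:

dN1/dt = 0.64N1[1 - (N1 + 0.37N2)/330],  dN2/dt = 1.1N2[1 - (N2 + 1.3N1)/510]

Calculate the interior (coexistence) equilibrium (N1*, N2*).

Setting both brackets to zero gives the nullclines N1 + 0.37N2 = 330 and 1.3N1 + N2 = 510.
Substituting N2 = 510 - 1.3N1 into the first: N1(1 - 0.37·1.3) = 330 - 0.37·510.
So N1* = 141/0.519 = 272, and then N2* = 510 - 1.3·272 = 156.

N1* ≈ 272, N2* ≈ 156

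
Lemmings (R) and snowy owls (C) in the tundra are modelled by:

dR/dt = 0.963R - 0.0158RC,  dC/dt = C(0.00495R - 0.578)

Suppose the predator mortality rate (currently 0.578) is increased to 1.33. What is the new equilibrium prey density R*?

R* ≈ 269

At the interior fixed point, setting dC/dt = 0 with C > 0 fixes R* = (predator death rate)/(RC coefficient) — independent of the other coefficients.
With the change, R* = 1.33/0.00495 = 269; it rises from 117.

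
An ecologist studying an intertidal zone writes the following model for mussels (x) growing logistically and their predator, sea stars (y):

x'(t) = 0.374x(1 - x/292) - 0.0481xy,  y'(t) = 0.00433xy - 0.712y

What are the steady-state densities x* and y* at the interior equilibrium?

x* ≈ 164, y* ≈ 3.4

From dy/dt = 0 with y > 0: 0.00433x* = 0.712, so x* = 164.
Substitute into dx/dt = 0: 0.374(1 - 164/292) = 0.0481y*.
The bracket is 0.437, giving y* = 0.163/0.0481 = 3.4.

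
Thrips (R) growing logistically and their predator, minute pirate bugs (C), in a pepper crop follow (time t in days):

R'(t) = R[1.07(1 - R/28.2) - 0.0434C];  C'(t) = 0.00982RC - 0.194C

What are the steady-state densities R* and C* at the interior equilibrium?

From dC/dt = 0 with C > 0: 0.00982R* = 0.194, so R* = 19.8.
Substitute into dR/dt = 0: 1.07(1 - 19.8/28.2) = 0.0434C*.
The bracket is 0.299, giving C* = 0.32/0.0434 = 7.38.

R* ≈ 19.8, C* ≈ 7.38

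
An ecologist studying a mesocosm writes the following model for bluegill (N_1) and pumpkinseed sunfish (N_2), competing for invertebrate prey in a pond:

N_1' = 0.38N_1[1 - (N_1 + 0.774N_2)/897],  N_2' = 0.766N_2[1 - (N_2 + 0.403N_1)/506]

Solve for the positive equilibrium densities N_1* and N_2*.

N_1* ≈ 734, N_2* ≈ 210

Setting both brackets to zero gives the nullclines N_1 + 0.774N_2 = 897 and 0.403N_1 + N_2 = 506.
Substituting N_2 = 506 - 0.403N_1 into the first: N_1(1 - 0.774·0.403) = 897 - 0.774·506.
So N_1* = 505/0.688 = 734, and then N_2* = 506 - 0.403·734 = 210.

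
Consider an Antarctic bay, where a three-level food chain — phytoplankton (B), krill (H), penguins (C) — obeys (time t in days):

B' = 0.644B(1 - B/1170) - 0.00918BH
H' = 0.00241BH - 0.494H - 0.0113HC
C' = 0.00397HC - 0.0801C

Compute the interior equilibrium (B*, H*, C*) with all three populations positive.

B* ≈ 834, H* ≈ 20.2, C* ≈ 134

From dC/dt = 0: 0.00397H* = 0.0801, so H* = 20.2.
From dB/dt = 0: 0.644(1 - B*/1170) = 0.00918·20.2, giving B* = 1170·(1 - 0.288) = 834.
From dH/dt = 0: 0.00241·834 - 0.494 = 0.0113C*, so C* = 1.51/0.0113 = 134.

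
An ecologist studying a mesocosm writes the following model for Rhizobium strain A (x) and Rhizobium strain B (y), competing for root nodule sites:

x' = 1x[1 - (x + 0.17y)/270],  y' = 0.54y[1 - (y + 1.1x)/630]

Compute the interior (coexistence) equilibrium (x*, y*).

Setting both brackets to zero gives the nullclines x + 0.17y = 270 and 1.1x + y = 630.
Substituting y = 630 - 1.1x into the first: x(1 - 0.17·1.1) = 270 - 0.17·630.
So x* = 163/0.813 = 200, and then y* = 630 - 1.1·200 = 410.

x* ≈ 200, y* ≈ 410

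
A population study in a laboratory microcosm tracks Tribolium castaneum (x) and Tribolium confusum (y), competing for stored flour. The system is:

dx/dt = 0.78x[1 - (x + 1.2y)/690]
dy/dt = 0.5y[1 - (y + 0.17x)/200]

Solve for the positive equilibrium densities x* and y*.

x* ≈ 565, y* ≈ 104

Setting both brackets to zero gives the nullclines x + 1.2y = 690 and 0.17x + y = 200.
Substituting y = 200 - 0.17x into the first: x(1 - 1.2·0.17) = 690 - 1.2·200.
So x* = 450/0.796 = 565, and then y* = 200 - 0.17·565 = 104.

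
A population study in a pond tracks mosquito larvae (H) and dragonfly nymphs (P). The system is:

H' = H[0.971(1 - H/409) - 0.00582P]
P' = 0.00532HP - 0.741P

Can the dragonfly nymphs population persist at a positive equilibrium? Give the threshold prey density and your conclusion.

The predator equation gives dP/dt > 0 only when H > 0.741/0.00532 = 139.
Without the predator, H → K = 409. Since 409 > 139, the predator can invade and persist.

Threshold H = 139; K > 139, so yes, the predator persists.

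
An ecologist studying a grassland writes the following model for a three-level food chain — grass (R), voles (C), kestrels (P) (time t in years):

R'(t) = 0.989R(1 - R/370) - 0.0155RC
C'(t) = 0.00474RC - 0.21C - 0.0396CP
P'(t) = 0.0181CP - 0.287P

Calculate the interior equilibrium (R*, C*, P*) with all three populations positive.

From dP/dt = 0: 0.0181C* = 0.287, so C* = 15.9.
From dR/dt = 0: 0.989(1 - R*/370) = 0.0155·15.9, giving R* = 370·(1 - 0.249) = 278.
From dC/dt = 0: 0.00474·278 - 0.21 = 0.0396P*, so P* = 1.11/0.0396 = 28.

R* ≈ 278, C* ≈ 15.9, P* ≈ 28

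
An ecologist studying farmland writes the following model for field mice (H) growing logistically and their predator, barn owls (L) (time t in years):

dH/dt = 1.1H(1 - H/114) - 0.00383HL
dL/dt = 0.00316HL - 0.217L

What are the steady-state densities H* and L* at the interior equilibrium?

From dL/dt = 0 with L > 0: 0.00316H* = 0.217, so H* = 68.7.
Substitute into dH/dt = 0: 1.1(1 - 68.7/114) = 0.00383L*.
The bracket is 0.398, giving L* = 0.437/0.00383 = 114.

H* ≈ 68.7, L* ≈ 114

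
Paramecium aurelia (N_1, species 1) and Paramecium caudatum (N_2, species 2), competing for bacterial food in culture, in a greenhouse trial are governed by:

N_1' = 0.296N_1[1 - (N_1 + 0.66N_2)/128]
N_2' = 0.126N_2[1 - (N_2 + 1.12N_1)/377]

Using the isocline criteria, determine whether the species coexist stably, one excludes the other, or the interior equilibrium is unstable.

Compare the nullcline intercepts: K1/α12 = 128/0.66 = 194 < K2 = 377; K2/α21 = 377/1.12 = 337 > K1 = 128.
Since the inequalities point opposite ways, species 2 can invade but species 1 cannot.

species 2 excludes species 1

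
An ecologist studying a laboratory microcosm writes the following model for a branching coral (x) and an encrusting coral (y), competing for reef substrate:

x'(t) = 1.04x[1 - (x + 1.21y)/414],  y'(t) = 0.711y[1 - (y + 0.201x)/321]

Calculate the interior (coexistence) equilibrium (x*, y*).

Setting both brackets to zero gives the nullclines x + 1.21y = 414 and 0.201x + y = 321.
Substituting y = 321 - 0.201x into the first: x(1 - 1.21·0.201) = 414 - 1.21·321.
So x* = 25.6/0.757 = 33.8, and then y* = 321 - 0.201·33.8 = 314.

x* ≈ 33.8, y* ≈ 314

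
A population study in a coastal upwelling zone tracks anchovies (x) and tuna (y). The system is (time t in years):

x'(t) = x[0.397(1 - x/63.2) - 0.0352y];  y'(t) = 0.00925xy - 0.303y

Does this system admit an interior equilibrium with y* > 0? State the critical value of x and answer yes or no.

Threshold x = 32.8; K > 32.8, so yes, the predator persists.

The predator equation gives dy/dt > 0 only when x > 0.303/0.00925 = 32.8.
Without the predator, x → K = 63.2. Since 63.2 > 32.8, the predator can invade and persist.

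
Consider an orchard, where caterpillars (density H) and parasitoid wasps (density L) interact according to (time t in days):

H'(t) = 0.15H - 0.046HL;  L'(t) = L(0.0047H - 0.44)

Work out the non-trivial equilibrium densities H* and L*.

Set dL/dt = 0 with L > 0: 0.0047H - 0.44 = 0, so H* = 0.44/0.0047 = 93.6.
Set dH/dt = 0 with H > 0: 0.15 - 0.046L = 0, so L* = 0.15/0.046 = 3.26.

H* ≈ 93.6, L* ≈ 3.26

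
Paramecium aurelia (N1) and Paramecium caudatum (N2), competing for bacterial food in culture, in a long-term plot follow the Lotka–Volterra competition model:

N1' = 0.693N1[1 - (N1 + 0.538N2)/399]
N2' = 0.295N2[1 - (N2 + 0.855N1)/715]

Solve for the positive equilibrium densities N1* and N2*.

Setting both brackets to zero gives the nullclines N1 + 0.538N2 = 399 and 0.855N1 + N2 = 715.
Substituting N2 = 715 - 0.855N1 into the first: N1(1 - 0.538·0.855) = 399 - 0.538·715.
So N1* = 14.3/0.54 = 26.5, and then N2* = 715 - 0.855·26.5 = 692.

N1* ≈ 26.5, N2* ≈ 692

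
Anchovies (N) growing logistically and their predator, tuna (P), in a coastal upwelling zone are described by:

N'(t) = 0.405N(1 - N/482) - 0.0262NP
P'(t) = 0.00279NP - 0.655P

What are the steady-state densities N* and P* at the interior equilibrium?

From dP/dt = 0 with P > 0: 0.00279N* = 0.655, so N* = 235.
Substitute into dN/dt = 0: 0.405(1 - 235/482) = 0.0262P*.
The bracket is 0.513, giving P* = 0.208/0.0262 = 7.93.

N* ≈ 235, P* ≈ 7.93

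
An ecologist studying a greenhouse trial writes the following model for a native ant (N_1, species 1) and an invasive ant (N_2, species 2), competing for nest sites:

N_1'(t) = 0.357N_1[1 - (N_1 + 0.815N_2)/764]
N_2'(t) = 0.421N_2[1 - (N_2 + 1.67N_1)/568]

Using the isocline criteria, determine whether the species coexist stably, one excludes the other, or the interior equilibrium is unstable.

species 1 excludes species 2

Compare the nullcline intercepts: K1/α12 = 764/0.815 = 937 > K2 = 568; K2/α21 = 568/1.67 = 340 < K1 = 764.
Since the inequalities point opposite ways, species 1 can invade but species 2 cannot.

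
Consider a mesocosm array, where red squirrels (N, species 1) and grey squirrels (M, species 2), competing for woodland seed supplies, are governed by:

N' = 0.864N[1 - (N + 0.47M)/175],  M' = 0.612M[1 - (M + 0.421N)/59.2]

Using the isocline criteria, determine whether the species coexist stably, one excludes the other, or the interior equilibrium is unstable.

species 1 excludes species 2

Compare the nullcline intercepts: K1/α12 = 175/0.47 = 372 > K2 = 59.2; K2/α21 = 59.2/0.421 = 141 < K1 = 175.
Since the inequalities point opposite ways, species 1 can invade but species 2 cannot.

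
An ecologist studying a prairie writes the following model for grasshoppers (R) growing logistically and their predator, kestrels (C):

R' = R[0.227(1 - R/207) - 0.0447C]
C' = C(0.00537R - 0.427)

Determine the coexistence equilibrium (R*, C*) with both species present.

R* ≈ 79.5, C* ≈ 3.13

From dC/dt = 0 with C > 0: 0.00537R* = 0.427, so R* = 79.5.
Substitute into dR/dt = 0: 0.227(1 - 79.5/207) = 0.0447C*.
The bracket is 0.616, giving C* = 0.14/0.0447 = 3.13.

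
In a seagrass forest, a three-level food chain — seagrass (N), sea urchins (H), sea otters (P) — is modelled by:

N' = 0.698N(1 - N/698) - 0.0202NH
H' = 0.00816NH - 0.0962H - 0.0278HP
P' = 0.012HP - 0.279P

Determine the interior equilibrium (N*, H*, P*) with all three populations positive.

From dP/dt = 0: 0.012H* = 0.279, so H* = 23.2.
From dN/dt = 0: 0.698(1 - N*/698) = 0.0202·23.2, giving N* = 698·(1 - 0.673) = 228.
From dH/dt = 0: 0.00816·228 - 0.0962 = 0.0278P*, so P* = 1.77/0.0278 = 63.6.

N* ≈ 228, H* ≈ 23.2, P* ≈ 63.6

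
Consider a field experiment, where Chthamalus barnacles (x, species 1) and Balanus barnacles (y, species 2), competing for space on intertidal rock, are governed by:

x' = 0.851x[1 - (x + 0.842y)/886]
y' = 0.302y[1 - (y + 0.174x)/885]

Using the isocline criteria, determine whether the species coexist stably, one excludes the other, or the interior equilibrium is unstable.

stable coexistence

Compare the nullcline intercepts: K1/α12 = 886/0.842 = 1050 > K2 = 885; K2/α21 = 885/0.174 = 5090 > K1 = 886.
Since both inequalities hold, each species can invade when rare, so the interior equilibrium is stable.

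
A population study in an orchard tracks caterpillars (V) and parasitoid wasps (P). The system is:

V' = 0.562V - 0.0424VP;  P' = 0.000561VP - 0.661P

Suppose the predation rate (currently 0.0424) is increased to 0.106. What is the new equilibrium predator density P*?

P* ≈ 5.3

At the interior fixed point, setting dV/dt = 0 with V > 0 fixes P* = (prey growth rate)/(VP coefficient) — independent of the other coefficients.
With the change, P* = 0.562/0.106 = 5.3; it falls from 13.3.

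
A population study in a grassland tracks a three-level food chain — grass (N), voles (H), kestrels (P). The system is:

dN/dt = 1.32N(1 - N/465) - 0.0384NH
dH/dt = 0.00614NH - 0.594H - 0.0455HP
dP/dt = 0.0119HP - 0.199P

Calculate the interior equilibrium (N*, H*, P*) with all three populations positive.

N* ≈ 239, H* ≈ 16.7, P* ≈ 19.2

From dP/dt = 0: 0.0119H* = 0.199, so H* = 16.7.
From dN/dt = 0: 1.32(1 - N*/465) = 0.0384·16.7, giving N* = 465·(1 - 0.486) = 239.
From dH/dt = 0: 0.00614·239 - 0.594 = 0.0455P*, so P* = 0.872/0.0455 = 19.2.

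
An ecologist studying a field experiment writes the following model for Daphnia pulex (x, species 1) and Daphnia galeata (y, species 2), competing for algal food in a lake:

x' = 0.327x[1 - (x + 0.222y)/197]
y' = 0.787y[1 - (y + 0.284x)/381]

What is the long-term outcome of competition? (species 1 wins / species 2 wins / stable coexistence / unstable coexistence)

stable coexistence

Compare the nullcline intercepts: K1/α12 = 197/0.222 = 887 > K2 = 381; K2/α21 = 381/0.284 = 1340 > K1 = 197.
Since both inequalities hold, each species can invade when rare, so the interior equilibrium is stable.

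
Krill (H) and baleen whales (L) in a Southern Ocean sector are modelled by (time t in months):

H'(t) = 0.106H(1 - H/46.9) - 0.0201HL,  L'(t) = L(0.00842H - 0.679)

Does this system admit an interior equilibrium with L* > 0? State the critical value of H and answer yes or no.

Threshold H = 80.6; K < 80.6, so no, the predator goes extinct.

The predator equation gives dL/dt > 0 only when H > 0.679/0.00842 = 80.6.
Without the predator, H → K = 46.9. Since 46.9 < 80.6, the predator cannot invade.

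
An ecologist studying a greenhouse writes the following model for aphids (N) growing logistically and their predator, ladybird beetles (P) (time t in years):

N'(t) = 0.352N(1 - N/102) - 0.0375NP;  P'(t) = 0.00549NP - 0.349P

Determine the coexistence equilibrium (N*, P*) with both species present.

N* ≈ 63.6, P* ≈ 3.54

From dP/dt = 0 with P > 0: 0.00549N* = 0.349, so N* = 63.6.
Substitute into dN/dt = 0: 0.352(1 - 63.6/102) = 0.0375P*.
The bracket is 0.377, giving P* = 0.133/0.0375 = 3.54.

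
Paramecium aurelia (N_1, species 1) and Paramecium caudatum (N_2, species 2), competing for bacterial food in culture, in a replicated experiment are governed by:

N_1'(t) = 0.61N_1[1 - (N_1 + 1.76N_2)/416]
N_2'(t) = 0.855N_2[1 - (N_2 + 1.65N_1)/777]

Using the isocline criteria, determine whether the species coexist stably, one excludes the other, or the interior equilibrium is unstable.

species 2 excludes species 1

Compare the nullcline intercepts: K1/α12 = 416/1.76 = 236 < K2 = 777; K2/α21 = 777/1.65 = 471 > K1 = 416.
Since the inequalities point opposite ways, species 2 can invade but species 1 cannot.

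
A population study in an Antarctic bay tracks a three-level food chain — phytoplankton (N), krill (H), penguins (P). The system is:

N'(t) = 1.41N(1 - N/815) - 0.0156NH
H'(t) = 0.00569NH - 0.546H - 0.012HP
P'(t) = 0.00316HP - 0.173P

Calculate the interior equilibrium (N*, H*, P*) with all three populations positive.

N* ≈ 321, H* ≈ 54.7, P* ≈ 107

From dP/dt = 0: 0.00316H* = 0.173, so H* = 54.7.
From dN/dt = 0: 1.41(1 - N*/815) = 0.0156·54.7, giving N* = 815·(1 - 0.606) = 321.
From dH/dt = 0: 0.00569·321 - 0.546 = 0.012P*, so P* = 1.28/0.012 = 107.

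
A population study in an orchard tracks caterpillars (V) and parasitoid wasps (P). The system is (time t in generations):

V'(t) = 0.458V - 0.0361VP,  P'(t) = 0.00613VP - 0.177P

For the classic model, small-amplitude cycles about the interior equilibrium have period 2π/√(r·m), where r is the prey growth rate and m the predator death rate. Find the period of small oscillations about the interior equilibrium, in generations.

T ≈ 22.1 generations

Here r = 0.458 and m = 0.177, so r·m = 0.0811.
ω = √0.0811 = 0.285 per generation, hence T = 2π/ω ≈ 22.1 generations.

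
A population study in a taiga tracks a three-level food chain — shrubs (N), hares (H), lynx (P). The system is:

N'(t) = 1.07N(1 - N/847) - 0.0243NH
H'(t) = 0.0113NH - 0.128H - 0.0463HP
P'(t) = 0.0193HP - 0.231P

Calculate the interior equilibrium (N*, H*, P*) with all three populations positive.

N* ≈ 617, H* ≈ 12, P* ≈ 148

From dP/dt = 0: 0.0193H* = 0.231, so H* = 12.
From dN/dt = 0: 1.07(1 - N*/847) = 0.0243·12, giving N* = 847·(1 - 0.272) = 617.
From dH/dt = 0: 0.0113·617 - 0.128 = 0.0463P*, so P* = 6.84/0.0463 = 148.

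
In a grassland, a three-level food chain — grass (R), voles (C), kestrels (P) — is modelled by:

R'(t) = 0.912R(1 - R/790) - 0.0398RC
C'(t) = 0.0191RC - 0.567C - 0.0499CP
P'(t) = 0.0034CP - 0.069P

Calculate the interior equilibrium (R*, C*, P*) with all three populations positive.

R* ≈ 90.3, C* ≈ 20.3, P* ≈ 23.2

From dP/dt = 0: 0.0034C* = 0.069, so C* = 20.3.
From dR/dt = 0: 0.912(1 - R*/790) = 0.0398·20.3, giving R* = 790·(1 - 0.886) = 90.3.
From dC/dt = 0: 0.0191·90.3 - 0.567 = 0.0499P*, so P* = 1.16/0.0499 = 23.2.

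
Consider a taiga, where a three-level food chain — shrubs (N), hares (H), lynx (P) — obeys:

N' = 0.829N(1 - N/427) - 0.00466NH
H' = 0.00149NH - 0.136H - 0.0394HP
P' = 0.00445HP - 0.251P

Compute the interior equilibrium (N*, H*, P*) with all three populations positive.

N* ≈ 292, H* ≈ 56.4, P* ≈ 7.58

From dP/dt = 0: 0.00445H* = 0.251, so H* = 56.4.
From dN/dt = 0: 0.829(1 - N*/427) = 0.00466·56.4, giving N* = 427·(1 - 0.317) = 292.
From dH/dt = 0: 0.00149·292 - 0.136 = 0.0394P*, so P* = 0.299/0.0394 = 7.58.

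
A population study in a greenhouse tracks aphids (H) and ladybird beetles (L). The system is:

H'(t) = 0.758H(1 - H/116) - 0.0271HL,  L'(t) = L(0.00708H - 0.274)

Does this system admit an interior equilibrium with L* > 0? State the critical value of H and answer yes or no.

The predator equation gives dL/dt > 0 only when H > 0.274/0.00708 = 38.7.
Without the predator, H → K = 116. Since 116 > 38.7, the predator can invade and persist.

Threshold H = 38.7; K > 38.7, so yes, the predator persists.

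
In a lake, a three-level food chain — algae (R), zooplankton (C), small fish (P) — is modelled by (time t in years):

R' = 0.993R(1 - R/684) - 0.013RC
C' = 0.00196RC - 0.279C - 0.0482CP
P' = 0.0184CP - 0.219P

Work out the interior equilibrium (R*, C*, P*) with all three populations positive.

From dP/dt = 0: 0.0184C* = 0.219, so C* = 11.9.
From dR/dt = 0: 0.993(1 - R*/684) = 0.013·11.9, giving R* = 684·(1 - 0.156) = 577.
From dC/dt = 0: 0.00196·577 - 0.279 = 0.0482P*, so P* = 0.853/0.0482 = 17.7.

R* ≈ 577, C* ≈ 11.9, P* ≈ 17.7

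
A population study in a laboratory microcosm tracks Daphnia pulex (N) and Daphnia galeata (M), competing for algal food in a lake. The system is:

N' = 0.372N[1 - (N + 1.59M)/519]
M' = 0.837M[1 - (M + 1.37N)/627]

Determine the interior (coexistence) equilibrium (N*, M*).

N* ≈ 406, M* ≈ 71.3

Setting both brackets to zero gives the nullclines N + 1.59M = 519 and 1.37N + M = 627.
Substituting M = 627 - 1.37N into the first: N(1 - 1.59·1.37) = 519 - 1.59·627.
So N* = -478/-1.18 = 406, and then M* = 627 - 1.37·406 = 71.3.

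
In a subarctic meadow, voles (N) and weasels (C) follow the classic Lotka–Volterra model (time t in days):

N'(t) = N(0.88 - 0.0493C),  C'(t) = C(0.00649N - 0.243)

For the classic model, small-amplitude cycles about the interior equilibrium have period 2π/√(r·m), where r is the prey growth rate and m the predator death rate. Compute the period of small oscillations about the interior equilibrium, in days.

T ≈ 13.6 days

Here r = 0.88 and m = 0.243, so r·m = 0.214.
ω = √0.214 = 0.462 per day, hence T = 2π/ω ≈ 13.6 days.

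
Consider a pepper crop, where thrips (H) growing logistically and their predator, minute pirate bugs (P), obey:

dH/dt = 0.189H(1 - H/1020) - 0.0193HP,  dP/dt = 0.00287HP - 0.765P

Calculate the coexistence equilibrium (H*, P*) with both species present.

From dP/dt = 0 with P > 0: 0.00287H* = 0.765, so H* = 267.
Substitute into dH/dt = 0: 0.189(1 - 267/1020) = 0.0193P*.
The bracket is 0.739, giving P* = 0.14/0.0193 = 7.23.

H* ≈ 267, P* ≈ 7.23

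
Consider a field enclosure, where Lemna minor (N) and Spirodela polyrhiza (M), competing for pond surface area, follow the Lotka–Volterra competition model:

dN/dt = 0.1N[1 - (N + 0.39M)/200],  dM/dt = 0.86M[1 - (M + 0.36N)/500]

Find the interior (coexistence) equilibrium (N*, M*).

Setting both brackets to zero gives the nullclines N + 0.39M = 200 and 0.36N + M = 500.
Substituting M = 500 - 0.36N into the first: N(1 - 0.39·0.36) = 200 - 0.39·500.
So N* = 5/0.86 = 5.82, and then M* = 500 - 0.36·5.82 = 498.

N* ≈ 5.82, M* ≈ 498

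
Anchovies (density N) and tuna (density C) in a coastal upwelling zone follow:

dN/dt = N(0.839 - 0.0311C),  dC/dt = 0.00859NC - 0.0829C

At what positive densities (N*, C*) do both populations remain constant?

N* ≈ 9.65, C* ≈ 27

Set dC/dt = 0 with C > 0: 0.00859N - 0.0829 = 0, so N* = 0.0829/0.00859 = 9.65.
Set dN/dt = 0 with N > 0: 0.839 - 0.0311C = 0, so C* = 0.839/0.0311 = 27.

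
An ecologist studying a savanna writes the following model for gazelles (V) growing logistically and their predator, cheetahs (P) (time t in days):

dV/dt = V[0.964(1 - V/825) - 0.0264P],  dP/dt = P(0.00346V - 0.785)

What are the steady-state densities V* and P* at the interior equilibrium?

V* ≈ 227, P* ≈ 26.5

From dP/dt = 0 with P > 0: 0.00346V* = 0.785, so V* = 227.
Substitute into dV/dt = 0: 0.964(1 - 227/825) = 0.0264P*.
The bracket is 0.725, giving P* = 0.699/0.0264 = 26.5.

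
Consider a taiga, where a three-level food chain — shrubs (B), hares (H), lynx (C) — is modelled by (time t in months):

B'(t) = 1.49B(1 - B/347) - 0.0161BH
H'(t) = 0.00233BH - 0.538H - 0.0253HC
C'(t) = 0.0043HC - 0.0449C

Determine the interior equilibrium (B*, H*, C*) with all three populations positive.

From dC/dt = 0: 0.0043H* = 0.0449, so H* = 10.4.
From dB/dt = 0: 1.49(1 - B*/347) = 0.0161·10.4, giving B* = 347·(1 - 0.113) = 308.
From dH/dt = 0: 0.00233·308 - 0.538 = 0.0253C*, so C* = 0.179/0.0253 = 7.09.

B* ≈ 308, H* ≈ 10.4, C* ≈ 7.09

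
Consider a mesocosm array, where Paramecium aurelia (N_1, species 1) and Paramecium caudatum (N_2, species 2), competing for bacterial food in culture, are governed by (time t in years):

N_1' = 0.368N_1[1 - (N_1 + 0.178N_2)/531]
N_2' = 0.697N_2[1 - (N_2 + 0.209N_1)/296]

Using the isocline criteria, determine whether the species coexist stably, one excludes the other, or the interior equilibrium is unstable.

stable coexistence

Compare the nullcline intercepts: K1/α12 = 531/0.178 = 2980 > K2 = 296; K2/α21 = 296/0.209 = 1420 > K1 = 531.
Since both inequalities hold, each species can invade when rare, so the interior equilibrium is stable.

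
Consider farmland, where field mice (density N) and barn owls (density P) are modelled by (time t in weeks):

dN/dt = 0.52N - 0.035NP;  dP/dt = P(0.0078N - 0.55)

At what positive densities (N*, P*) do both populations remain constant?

N* ≈ 70.5, P* ≈ 14.9

Set dP/dt = 0 with P > 0: 0.0078N - 0.55 = 0, so N* = 0.55/0.0078 = 70.5.
Set dN/dt = 0 with N > 0: 0.52 - 0.035P = 0, so P* = 0.52/0.035 = 14.9.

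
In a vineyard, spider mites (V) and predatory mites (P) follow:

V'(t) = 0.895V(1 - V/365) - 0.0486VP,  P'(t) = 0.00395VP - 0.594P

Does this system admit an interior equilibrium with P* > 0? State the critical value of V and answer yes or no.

The predator equation gives dP/dt > 0 only when V > 0.594/0.00395 = 150.
Without the predator, V → K = 365. Since 365 > 150, the predator can invade and persist.

Threshold V = 150; K > 150, so yes, the predator persists.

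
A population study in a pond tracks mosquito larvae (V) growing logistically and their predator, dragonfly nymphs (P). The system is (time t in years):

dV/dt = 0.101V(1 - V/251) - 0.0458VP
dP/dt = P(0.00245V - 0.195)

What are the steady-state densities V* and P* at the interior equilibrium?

From dP/dt = 0 with P > 0: 0.00245V* = 0.195, so V* = 79.6.
Substitute into dV/dt = 0: 0.101(1 - 79.6/251) = 0.0458P*.
The bracket is 0.683, giving P* = 0.069/0.0458 = 1.51.

V* ≈ 79.6, P* ≈ 1.51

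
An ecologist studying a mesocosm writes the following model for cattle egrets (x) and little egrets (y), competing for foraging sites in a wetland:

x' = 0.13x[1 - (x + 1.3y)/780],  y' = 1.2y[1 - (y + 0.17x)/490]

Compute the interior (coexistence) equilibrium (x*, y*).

Setting both brackets to zero gives the nullclines x + 1.3y = 780 and 0.17x + y = 490.
Substituting y = 490 - 0.17x into the first: x(1 - 1.3·0.17) = 780 - 1.3·490.
So x* = 143/0.779 = 184, and then y* = 490 - 0.17·184 = 459.

x* ≈ 184, y* ≈ 459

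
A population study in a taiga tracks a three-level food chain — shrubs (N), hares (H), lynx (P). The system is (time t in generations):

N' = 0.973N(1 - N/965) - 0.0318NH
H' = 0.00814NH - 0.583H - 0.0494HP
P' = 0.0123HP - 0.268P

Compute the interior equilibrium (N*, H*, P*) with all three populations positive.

From dP/dt = 0: 0.0123H* = 0.268, so H* = 21.8.
From dN/dt = 0: 0.973(1 - N*/965) = 0.0318·21.8, giving N* = 965·(1 - 0.712) = 278.
From dH/dt = 0: 0.00814·278 - 0.583 = 0.0494P*, so P* = 1.68/0.0494 = 34.

N* ≈ 278, H* ≈ 21.8, P* ≈ 34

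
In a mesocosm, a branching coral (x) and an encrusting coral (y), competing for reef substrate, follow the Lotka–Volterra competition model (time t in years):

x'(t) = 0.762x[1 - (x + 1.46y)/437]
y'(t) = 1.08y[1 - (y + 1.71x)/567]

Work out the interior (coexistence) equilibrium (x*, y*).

Setting both brackets to zero gives the nullclines x + 1.46y = 437 and 1.71x + y = 567.
Substituting y = 567 - 1.71x into the first: x(1 - 1.46·1.71) = 437 - 1.46·567.
So x* = -391/-1.5 = 261, and then y* = 567 - 1.71·261 = 120.

x* ≈ 261, y* ≈ 120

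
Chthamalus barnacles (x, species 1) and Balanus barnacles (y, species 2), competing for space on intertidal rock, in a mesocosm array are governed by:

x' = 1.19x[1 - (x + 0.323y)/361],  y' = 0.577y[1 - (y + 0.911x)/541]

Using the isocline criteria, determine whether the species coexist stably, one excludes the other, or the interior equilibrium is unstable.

stable coexistence

Compare the nullcline intercepts: K1/α12 = 361/0.323 = 1120 > K2 = 541; K2/α21 = 541/0.911 = 594 > K1 = 361.
Since both inequalities hold, each species can invade when rare, so the interior equilibrium is stable.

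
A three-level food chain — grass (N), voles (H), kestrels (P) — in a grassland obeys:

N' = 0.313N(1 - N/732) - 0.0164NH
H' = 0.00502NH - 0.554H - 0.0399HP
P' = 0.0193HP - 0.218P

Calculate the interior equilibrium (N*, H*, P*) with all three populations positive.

N* ≈ 299, H* ≈ 11.3, P* ≈ 23.7

From dP/dt = 0: 0.0193H* = 0.218, so H* = 11.3.
From dN/dt = 0: 0.313(1 - N*/732) = 0.0164·11.3, giving N* = 732·(1 - 0.592) = 299.
From dH/dt = 0: 0.00502·299 - 0.554 = 0.0399P*, so P* = 0.946/0.0399 = 23.7.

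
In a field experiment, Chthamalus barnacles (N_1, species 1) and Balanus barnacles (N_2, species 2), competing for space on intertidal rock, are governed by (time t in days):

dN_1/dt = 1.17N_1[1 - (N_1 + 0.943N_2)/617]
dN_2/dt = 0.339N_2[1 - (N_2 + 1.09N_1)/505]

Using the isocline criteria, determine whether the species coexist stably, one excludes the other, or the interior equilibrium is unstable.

Compare the nullcline intercepts: K1/α12 = 617/0.943 = 654 > K2 = 505; K2/α21 = 505/1.09 = 463 < K1 = 617.
Since the inequalities point opposite ways, species 1 can invade but species 2 cannot.

species 1 excludes species 2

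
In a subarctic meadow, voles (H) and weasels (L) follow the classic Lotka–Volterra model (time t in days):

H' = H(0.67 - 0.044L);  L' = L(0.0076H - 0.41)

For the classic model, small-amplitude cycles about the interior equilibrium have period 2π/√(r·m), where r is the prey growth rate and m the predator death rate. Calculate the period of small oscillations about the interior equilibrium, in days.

Here r = 0.67 and m = 0.41, so r·m = 0.275.
ω = √0.275 = 0.524 per day, hence T = 2π/ω ≈ 12 days.

T ≈ 12 days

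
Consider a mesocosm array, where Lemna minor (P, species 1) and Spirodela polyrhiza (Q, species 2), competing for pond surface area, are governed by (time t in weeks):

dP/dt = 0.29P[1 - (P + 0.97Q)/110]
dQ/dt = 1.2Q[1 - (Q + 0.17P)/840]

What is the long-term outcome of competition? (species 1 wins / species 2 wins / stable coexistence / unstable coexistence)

Compare the nullcline intercepts: K1/α12 = 110/0.97 = 113 < K2 = 840; K2/α21 = 840/0.17 = 4940 > K1 = 110.
Since the inequalities point opposite ways, species 2 can invade but species 1 cannot.

species 2 excludes species 1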